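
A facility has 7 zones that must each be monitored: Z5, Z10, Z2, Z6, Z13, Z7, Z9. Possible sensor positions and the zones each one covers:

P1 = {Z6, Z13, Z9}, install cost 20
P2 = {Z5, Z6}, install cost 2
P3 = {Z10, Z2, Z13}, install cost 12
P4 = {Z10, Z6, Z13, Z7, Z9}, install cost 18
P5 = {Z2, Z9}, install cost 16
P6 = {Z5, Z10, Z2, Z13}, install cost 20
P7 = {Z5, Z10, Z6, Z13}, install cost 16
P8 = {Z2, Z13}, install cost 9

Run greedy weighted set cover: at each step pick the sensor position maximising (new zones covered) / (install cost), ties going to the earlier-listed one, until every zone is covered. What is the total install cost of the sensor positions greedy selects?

32

Pick 1: P2 adds 2 new (Z5, Z6) at install cost 2 (ratio 2/2).
Pick 2: P3 adds 3 new (Z10, Z2, Z13) at install cost 12 (ratio 3/12).
Pick 3: P4 adds 2 new (Z7, Z9) at install cost 18 (ratio 2/18).
Greedy total install cost: 2 + 12 + 18 = 32. (The true optimum is 29, so greedy overshoots here.)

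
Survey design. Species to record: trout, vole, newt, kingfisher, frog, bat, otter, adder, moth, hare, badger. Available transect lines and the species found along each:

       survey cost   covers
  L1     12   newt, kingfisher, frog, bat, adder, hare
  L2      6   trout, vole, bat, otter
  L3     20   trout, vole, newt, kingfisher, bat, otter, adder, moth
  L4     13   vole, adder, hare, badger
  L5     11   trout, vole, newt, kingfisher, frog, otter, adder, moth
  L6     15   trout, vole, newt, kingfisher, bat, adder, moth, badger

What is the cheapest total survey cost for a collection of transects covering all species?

L2, L4, L5 cover every species at survey cost 6 + 13 + 11 = 30.
Any cover uses at least 3 transects; among all covering selections none totals below 30.
Greedy by coverage-per-survey cost would pick L5, L1, L4 for 36 — worse than the optimum 30.

30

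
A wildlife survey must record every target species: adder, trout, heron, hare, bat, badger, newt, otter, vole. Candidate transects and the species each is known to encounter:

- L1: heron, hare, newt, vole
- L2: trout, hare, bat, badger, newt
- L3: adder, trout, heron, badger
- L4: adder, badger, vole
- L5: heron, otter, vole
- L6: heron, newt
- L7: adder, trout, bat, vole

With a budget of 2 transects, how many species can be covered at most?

Choosing L2, L5 covers {trout, heron, hare, bat, badger, newt, otter, vole} — 8 species.
No choice of 2 transects does better; here adder is left uncovered.

8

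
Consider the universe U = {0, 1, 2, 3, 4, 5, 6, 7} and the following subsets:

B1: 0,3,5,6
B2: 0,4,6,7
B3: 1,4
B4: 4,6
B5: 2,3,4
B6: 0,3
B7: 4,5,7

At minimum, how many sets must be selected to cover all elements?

4

B1, B2, B3, B5 together cover {0, 1, 2, 3, 4, 5, 6, 7} — every element.
No 3 of the 7 sets cover everything (all 35 triples fall short), so 4 is minimum.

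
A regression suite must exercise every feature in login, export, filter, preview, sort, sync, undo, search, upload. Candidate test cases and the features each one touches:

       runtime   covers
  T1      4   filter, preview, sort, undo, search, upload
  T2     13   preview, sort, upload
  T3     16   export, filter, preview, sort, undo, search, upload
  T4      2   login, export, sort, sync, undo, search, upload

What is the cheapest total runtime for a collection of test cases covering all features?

6

T1, T4 cover every feature at runtime 4 + 2 = 6.
Any cover uses at least 2 test cases; among all covering selections none totals below 6.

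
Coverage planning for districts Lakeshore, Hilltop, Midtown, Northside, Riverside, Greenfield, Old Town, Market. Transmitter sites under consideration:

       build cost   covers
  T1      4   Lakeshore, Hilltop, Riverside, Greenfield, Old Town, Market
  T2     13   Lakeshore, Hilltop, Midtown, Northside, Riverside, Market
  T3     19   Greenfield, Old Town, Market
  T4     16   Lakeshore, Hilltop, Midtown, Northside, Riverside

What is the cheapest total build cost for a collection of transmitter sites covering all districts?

17

T1, T2 cover every district at build cost 4 + 13 = 17.
Any cover uses at least 2 transmitter sites; among all covering selections none totals below 17.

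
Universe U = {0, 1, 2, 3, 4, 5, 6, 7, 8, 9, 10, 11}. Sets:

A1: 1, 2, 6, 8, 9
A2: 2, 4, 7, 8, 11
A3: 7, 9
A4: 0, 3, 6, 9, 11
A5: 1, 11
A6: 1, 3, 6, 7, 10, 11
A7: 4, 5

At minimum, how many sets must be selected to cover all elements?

4

A1, A4, A6, A7 together cover {0, 1, 2, 3, 4, 5, 6, 7, 8, 9, 10, 11} — every element.
No 3 of the 7 sets cover everything (all 35 triples fall short), so 4 is minimum.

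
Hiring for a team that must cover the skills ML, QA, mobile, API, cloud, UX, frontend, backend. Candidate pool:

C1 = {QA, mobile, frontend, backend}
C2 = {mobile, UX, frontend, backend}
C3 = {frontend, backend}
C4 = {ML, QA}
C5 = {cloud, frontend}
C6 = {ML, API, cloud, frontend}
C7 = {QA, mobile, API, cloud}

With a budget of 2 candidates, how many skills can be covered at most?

Choosing C1, C6 covers {ML, QA, mobile, API, cloud, frontend, backend} — 7 skills.
No choice of 2 candidates does better; here UX is left uncovered.

7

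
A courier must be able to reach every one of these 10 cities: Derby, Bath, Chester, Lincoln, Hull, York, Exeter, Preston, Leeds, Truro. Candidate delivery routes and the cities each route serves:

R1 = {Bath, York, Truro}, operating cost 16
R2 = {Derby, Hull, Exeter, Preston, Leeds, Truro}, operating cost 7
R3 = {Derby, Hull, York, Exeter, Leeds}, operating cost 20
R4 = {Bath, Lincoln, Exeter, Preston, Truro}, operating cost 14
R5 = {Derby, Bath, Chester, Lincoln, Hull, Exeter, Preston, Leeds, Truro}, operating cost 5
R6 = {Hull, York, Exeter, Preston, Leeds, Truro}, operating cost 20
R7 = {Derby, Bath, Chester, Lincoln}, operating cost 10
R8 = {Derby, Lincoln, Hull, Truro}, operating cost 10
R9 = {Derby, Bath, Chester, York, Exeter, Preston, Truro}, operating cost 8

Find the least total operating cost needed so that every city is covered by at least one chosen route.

R5, R9 cover every city at operating cost 5 + 8 = 13.
Any cover uses at least 2 routes; among all covering selections none totals below 13.

13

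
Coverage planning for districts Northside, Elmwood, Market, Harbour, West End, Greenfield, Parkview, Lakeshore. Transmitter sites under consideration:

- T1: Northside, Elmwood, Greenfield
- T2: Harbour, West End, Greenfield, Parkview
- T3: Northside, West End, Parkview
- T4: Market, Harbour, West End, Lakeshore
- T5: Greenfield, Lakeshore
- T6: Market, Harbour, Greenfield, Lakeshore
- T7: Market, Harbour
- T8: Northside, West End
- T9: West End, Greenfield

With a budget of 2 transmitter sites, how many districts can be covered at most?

Choosing T1, T4 covers {Northside, Elmwood, Market, Harbour, West End, Greenfield, Lakeshore} — 7 districts.
No choice of 2 transmitter sites does better; here Parkview is left uncovered.

7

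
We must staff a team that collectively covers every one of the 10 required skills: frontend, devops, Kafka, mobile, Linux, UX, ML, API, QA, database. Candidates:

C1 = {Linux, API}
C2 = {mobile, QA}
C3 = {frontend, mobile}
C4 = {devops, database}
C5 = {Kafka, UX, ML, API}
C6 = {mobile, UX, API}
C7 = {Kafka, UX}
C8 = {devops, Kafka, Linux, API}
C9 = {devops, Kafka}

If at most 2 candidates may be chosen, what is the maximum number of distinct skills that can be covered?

Choosing C2, C5 covers {Kafka, mobile, UX, ML, API, QA} — 6 skills.
No choice of 2 candidates does better; here frontend, devops, Linux, database are left uncovered.

6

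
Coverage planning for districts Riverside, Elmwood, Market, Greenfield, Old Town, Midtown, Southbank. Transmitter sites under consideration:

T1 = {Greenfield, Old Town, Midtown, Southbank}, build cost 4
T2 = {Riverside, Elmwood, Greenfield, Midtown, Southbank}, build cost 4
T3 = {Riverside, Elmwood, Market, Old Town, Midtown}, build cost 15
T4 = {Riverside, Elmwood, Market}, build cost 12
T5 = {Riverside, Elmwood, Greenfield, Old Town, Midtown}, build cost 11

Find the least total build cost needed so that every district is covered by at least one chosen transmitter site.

16

T1, T4 cover every district at build cost 4 + 12 = 16.
Any cover uses at least 2 transmitter sites; among all covering selections none totals below 16.
Greedy by coverage-per-build cost would pick T2, T1, T4 for 20 — worse than the optimum 16.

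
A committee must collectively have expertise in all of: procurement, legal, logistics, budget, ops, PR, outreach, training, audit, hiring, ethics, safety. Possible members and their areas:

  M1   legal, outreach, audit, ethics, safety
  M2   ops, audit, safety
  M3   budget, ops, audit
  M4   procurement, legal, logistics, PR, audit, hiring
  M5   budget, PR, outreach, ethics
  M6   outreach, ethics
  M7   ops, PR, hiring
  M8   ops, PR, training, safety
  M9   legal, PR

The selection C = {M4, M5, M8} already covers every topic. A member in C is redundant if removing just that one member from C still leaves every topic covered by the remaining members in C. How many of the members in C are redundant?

Drop M4: procurement, legal, logistics, audit, … uncovered — not redundant.
Drop M5: budget, outreach, ethics uncovered — not redundant.
Drop M8: ops, training, safety uncovered — not redundant.
None of the members in C is redundant.

0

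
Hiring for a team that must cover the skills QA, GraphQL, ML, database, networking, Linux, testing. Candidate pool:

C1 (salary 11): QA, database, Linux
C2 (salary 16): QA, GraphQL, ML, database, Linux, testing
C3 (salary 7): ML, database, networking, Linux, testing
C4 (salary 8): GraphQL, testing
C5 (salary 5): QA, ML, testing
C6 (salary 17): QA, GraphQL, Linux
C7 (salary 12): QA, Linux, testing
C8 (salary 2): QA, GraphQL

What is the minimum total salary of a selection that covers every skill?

9

C3, C8 cover every skill at salary 7 + 2 = 9.
Any cover uses at least 2 candidates; among all covering selections none totals below 9.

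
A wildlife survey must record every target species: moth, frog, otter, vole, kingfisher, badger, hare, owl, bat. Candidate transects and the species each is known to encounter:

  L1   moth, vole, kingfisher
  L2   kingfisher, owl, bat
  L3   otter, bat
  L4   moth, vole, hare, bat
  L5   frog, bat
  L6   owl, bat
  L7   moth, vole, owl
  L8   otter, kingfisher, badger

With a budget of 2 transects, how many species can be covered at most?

Choosing L4, L8 covers {moth, otter, vole, kingfisher, badger, hare, bat} — 7 species.
No choice of 2 transects does better; here frog, owl are left uncovered.

7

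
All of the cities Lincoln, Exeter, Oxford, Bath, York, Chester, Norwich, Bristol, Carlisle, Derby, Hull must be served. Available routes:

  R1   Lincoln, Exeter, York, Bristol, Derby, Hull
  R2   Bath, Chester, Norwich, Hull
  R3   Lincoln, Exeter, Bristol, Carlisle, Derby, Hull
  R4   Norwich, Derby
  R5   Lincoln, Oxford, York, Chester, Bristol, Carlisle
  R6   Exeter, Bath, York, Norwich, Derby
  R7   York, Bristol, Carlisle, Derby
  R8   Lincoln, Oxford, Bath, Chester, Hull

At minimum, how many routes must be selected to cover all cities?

R1, R2, R5 together cover {Lincoln, Exeter, Oxford, Bath, York, Chester, Norwich, Bristol, Carlisle, Derby, Hull} — every city.
No 2 of the 8 routes cover everything (all 28 pairs fall short), so 3 is minimum.

3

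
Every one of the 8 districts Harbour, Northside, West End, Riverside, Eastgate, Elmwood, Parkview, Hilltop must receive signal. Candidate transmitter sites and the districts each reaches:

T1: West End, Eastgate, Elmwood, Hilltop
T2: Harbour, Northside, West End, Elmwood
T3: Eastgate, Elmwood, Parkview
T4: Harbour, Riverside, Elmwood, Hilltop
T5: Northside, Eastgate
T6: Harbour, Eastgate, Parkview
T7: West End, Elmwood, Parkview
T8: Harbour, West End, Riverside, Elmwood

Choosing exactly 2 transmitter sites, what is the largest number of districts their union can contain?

Choosing T1, T2 covers {Harbour, Northside, West End, Eastgate, Elmwood, Hilltop} — 6 districts.
No choice of 2 transmitter sites does better; here Riverside, Parkview are left uncovered.

6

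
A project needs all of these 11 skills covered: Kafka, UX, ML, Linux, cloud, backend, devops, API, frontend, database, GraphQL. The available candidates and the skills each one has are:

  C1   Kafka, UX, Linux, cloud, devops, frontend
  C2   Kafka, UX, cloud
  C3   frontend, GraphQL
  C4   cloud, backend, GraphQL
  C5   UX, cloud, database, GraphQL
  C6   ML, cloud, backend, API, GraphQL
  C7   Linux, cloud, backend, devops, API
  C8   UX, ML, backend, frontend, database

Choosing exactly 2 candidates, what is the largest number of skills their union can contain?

Choosing C1, C6 covers {Kafka, UX, ML, Linux, cloud, backend, devops, API, frontend, GraphQL} — 10 skills.
No choice of 2 candidates does better; here database is left uncovered.

10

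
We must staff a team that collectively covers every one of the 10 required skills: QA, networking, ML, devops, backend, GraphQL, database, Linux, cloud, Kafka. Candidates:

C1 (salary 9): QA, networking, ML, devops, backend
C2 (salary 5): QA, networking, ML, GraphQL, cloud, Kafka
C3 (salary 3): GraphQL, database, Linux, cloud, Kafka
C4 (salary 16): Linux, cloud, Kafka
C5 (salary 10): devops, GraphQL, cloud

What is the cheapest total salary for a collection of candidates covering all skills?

12

C1, C3 cover every skill at salary 9 + 3 = 12.
Any cover uses at least 2 candidates; among all covering selections none totals below 12.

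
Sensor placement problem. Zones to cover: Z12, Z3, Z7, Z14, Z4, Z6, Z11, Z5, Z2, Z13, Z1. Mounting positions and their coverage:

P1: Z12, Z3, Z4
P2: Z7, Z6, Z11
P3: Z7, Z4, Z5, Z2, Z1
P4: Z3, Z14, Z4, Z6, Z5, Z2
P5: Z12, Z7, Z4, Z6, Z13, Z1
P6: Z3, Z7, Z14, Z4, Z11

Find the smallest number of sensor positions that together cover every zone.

P2, P4, P5 together cover {Z12, Z3, Z7, Z14, Z4, Z6, Z11, Z5, Z2, Z13, Z1} — every zone.
No 2 of the 6 sensor positions cover everything (all 15 pairs fall short), so 3 is minimum.

3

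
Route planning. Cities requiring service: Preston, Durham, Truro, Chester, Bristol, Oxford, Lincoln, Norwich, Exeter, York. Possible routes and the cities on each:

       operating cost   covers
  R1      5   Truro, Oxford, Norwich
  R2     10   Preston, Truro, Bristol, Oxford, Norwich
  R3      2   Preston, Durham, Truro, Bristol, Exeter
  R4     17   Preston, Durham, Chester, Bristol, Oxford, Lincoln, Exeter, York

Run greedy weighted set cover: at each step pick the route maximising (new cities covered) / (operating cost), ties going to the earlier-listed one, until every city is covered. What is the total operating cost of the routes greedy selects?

24

Pick 1: R3 adds 5 new (Preston, Durham, Truro, Bristol, Exeter) at operating cost 2 (ratio 5/2).
Pick 2: R1 adds 2 new (Oxford, Norwich) at operating cost 5 (ratio 2/5).
Pick 3: R4 adds 3 new (Chester, Lincoln, York) at operating cost 17 (ratio 3/17).
Greedy total operating cost: 2 + 5 + 17 = 24. (The true optimum is 22, so greedy overshoots here.)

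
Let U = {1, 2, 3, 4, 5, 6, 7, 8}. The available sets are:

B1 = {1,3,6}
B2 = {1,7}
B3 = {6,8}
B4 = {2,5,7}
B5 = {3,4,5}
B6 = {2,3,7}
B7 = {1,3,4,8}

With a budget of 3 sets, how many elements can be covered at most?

8

Choosing B1, B4, B7 covers {1, 2, 3, 4, 5, 6, 7, 8} — 8 elements.
That is all 8 elements.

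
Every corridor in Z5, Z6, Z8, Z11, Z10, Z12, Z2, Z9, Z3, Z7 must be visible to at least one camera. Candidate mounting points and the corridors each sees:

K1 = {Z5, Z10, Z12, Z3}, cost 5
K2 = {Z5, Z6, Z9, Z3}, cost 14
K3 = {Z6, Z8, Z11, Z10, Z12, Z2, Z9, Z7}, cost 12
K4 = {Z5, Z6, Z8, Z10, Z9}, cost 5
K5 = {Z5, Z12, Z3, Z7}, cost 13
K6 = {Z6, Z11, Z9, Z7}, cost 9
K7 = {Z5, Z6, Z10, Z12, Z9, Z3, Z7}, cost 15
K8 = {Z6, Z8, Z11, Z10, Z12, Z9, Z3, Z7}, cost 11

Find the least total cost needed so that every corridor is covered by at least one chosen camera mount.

17

K1, K3 cover every corridor at cost 5 + 12 = 17.
Any cover uses at least 2 camera mounts; among all covering selections none totals below 17.
Greedy by coverage-per-cost would pick K4, K1, K3 for 22 — worse than the optimum 17.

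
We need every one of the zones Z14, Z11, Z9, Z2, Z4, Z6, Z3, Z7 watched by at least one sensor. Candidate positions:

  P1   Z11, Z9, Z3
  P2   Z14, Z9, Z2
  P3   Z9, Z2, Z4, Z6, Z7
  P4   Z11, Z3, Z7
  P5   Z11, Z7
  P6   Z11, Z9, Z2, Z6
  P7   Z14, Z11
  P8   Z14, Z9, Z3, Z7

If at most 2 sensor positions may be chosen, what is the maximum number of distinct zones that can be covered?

7

Choosing P1, P3 covers {Z11, Z9, Z2, Z4, Z6, Z3, Z7} — 7 zones.
No choice of 2 sensor positions does better; here Z14 is left uncovered.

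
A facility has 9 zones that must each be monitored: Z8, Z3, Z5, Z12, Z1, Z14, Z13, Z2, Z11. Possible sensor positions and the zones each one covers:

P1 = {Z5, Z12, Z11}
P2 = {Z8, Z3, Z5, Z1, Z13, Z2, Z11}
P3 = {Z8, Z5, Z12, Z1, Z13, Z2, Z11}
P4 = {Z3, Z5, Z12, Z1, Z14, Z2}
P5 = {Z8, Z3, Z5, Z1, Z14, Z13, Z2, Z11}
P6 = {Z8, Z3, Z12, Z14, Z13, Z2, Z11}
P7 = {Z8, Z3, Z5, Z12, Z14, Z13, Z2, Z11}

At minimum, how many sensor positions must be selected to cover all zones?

P1, P5 together cover {Z8, Z3, Z5, Z12, Z1, Z14, Z13, Z2, Z11} — every zone.
No single sensor position contains all 9 zones, so 2 is optimal.

2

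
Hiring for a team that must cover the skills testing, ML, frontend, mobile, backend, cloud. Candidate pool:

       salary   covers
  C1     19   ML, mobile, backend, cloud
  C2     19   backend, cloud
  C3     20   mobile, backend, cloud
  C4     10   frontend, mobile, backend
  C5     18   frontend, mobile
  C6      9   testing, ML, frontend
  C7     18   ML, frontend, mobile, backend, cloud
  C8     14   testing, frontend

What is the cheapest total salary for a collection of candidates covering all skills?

C6, C7 cover every skill at salary 9 + 18 = 27.
Any cover uses at least 2 candidates; among all covering selections none totals below 27.
Greedy by coverage-per-salary would pick C6, C4, C7 for 37 — worse than the optimum 27.

27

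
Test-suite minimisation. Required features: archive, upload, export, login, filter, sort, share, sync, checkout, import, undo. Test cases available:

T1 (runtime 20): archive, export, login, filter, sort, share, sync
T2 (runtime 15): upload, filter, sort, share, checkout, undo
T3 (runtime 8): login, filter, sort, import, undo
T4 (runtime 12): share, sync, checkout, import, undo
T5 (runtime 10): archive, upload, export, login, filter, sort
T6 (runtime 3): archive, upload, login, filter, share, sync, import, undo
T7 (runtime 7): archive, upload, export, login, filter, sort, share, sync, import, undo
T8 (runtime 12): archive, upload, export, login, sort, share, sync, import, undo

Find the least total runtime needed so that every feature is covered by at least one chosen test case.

19

T4, T7 cover every feature at runtime 12 + 7 = 19.
Any cover uses at least 2 test cases; among all covering selections none totals below 19.
Greedy by coverage-per-runtime would pick T6, T7, T4 for 22 — worse than the optimum 19.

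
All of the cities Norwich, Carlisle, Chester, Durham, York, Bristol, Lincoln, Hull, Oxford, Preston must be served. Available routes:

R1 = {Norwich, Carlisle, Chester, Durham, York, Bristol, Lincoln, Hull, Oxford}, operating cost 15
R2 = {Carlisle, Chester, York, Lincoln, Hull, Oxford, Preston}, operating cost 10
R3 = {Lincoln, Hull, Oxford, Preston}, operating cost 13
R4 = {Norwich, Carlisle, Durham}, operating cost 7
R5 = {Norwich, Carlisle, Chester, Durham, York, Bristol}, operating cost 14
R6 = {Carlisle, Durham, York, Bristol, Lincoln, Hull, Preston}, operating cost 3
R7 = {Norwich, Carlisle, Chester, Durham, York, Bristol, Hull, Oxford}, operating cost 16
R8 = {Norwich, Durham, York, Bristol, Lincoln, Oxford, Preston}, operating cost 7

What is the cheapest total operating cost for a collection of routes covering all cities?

17

R2, R8 cover every city at operating cost 10 + 7 = 17.
Any cover uses at least 2 routes; among all covering selections none totals below 17.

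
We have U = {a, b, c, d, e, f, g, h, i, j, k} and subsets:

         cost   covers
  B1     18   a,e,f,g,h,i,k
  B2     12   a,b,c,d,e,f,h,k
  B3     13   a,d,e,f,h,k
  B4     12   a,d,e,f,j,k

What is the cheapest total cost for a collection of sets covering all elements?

42

B1, B2, B4 cover every element at cost 18 + 12 + 12 = 42.
Any cover uses at least 3 sets; among all covering selections none totals below 42.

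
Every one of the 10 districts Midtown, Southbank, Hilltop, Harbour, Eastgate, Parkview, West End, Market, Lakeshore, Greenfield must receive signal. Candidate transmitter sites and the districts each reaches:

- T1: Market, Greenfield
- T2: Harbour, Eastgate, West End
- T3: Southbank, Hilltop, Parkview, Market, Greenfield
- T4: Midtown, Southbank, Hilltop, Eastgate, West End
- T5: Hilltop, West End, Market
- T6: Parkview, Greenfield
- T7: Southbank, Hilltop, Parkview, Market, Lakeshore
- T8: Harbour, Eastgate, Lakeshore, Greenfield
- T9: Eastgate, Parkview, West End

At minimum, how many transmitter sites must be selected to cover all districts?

T3, T4, T8 together cover {Midtown, Southbank, Hilltop, Harbour, Eastgate, Parkview, West End, Market, Lakeshore, Greenfield} — every district.
No 2 of the 9 transmitter sites cover everything (all 36 pairs fall short), so 3 is minimum.

3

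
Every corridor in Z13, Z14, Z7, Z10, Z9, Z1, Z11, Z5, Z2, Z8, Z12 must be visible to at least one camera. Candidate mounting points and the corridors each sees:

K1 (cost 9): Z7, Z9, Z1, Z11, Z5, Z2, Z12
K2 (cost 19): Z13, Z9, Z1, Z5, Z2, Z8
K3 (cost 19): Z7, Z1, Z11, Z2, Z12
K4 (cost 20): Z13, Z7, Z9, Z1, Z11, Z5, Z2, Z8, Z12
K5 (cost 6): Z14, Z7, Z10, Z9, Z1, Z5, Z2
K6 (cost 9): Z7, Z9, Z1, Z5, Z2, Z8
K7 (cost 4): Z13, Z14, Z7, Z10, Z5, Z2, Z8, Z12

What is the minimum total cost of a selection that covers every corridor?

13

K1, K7 cover every corridor at cost 9 + 4 = 13.
Any cover uses at least 2 camera mounts; among all covering selections none totals below 13.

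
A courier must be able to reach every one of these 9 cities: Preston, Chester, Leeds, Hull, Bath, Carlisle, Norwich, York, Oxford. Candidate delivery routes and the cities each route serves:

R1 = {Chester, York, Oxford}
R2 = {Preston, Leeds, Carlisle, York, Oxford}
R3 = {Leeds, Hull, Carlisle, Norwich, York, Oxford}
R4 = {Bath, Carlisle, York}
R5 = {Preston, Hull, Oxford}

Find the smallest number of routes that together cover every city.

R1, R2, R3, R4 together cover {Preston, Chester, Leeds, Hull, Bath, Carlisle, Norwich, York, Oxford} — every city.
No 3 of the 5 routes cover everything (all 10 triples fall short), so 4 is minimum.

4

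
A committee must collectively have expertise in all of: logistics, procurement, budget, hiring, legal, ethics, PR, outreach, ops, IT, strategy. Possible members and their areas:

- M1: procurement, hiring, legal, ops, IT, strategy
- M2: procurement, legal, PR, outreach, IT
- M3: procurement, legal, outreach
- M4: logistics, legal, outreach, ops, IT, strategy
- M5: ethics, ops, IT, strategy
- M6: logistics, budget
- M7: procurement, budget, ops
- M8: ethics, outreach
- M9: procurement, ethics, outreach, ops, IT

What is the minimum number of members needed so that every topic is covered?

4

M1, M2, M5, M6 together cover {logistics, procurement, budget, hiring, legal, ethics, PR, outreach, ops, IT, strategy} — every topic.
No 3 of the 9 members cover everything (all 84 triples fall short), so 4 is minimum.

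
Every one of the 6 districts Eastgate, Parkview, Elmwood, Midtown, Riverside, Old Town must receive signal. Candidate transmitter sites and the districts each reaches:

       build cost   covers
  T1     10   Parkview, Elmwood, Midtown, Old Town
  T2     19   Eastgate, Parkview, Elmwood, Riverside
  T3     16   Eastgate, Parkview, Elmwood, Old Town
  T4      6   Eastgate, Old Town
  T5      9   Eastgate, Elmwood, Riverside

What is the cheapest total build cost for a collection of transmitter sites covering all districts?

19

T1, T5 cover every district at build cost 10 + 9 = 19.
Any cover uses at least 2 transmitter sites; among all covering selections none totals below 19.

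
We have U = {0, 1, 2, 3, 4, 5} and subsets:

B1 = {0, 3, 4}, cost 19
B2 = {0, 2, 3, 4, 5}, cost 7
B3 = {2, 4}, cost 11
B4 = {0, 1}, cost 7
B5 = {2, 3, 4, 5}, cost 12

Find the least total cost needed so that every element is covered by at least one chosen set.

B2, B4 cover every element at cost 7 + 7 = 14.
Any cover uses at least 2 sets; among all covering selections none totals below 14.

14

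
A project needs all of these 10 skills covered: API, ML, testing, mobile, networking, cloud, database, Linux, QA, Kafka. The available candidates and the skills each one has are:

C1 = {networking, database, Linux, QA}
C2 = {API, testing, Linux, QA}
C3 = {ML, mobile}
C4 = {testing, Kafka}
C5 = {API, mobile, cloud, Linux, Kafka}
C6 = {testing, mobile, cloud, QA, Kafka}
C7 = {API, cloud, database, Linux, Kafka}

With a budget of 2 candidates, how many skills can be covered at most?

8

Choosing C1, C5 covers {API, mobile, networking, cloud, database, Linux, QA, Kafka} — 8 skills.
No choice of 2 candidates does better; here ML, testing are left uncovered.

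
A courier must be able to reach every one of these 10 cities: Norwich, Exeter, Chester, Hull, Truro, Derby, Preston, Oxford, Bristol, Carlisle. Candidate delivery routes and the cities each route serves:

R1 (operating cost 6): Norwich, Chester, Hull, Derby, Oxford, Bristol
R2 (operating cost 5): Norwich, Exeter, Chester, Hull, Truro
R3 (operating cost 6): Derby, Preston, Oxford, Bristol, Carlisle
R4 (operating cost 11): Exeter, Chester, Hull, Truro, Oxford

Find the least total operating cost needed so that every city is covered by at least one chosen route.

R2, R3 cover every city at operating cost 5 + 6 = 11.
Any cover uses at least 2 routes; among all covering selections none totals below 11.
Greedy by coverage-per-operating cost would pick R1, R2, R3 for 17 — worse than the optimum 11.

11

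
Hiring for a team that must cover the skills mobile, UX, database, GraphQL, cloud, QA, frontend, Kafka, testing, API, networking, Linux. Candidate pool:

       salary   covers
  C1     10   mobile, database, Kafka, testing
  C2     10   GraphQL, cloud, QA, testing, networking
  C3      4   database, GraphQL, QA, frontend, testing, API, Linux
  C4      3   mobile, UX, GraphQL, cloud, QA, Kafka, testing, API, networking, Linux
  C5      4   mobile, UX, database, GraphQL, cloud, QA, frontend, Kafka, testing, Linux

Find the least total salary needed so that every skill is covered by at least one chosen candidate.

7

C3, C4 cover every skill at salary 4 + 3 = 7.
Any cover uses at least 2 candidates; among all covering selections none totals below 7.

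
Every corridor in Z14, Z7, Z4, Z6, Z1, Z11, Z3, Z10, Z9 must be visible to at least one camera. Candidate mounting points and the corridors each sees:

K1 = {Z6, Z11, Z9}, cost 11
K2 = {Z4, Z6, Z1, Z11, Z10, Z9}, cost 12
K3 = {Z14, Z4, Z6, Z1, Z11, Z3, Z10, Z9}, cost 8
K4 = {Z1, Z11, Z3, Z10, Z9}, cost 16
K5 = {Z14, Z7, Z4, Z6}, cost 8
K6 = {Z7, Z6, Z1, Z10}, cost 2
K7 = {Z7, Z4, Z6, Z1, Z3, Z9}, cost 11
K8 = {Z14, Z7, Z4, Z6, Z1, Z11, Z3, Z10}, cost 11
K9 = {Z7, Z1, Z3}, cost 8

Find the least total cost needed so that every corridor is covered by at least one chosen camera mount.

10

K3, K6 cover every corridor at cost 8 + 2 = 10.
Any cover uses at least 2 camera mounts; among all covering selections none totals below 10.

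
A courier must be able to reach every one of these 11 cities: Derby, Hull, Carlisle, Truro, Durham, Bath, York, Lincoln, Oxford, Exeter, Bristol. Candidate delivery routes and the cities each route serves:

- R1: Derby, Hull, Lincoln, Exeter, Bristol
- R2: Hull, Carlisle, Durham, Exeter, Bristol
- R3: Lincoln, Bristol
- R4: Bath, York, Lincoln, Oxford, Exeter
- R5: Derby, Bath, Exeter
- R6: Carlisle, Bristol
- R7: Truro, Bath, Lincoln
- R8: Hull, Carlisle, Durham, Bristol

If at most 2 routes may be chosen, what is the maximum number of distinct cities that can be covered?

Choosing R2, R4 covers {Hull, Carlisle, Durham, Bath, York, Lincoln, Oxford, Exeter, Bristol} — 9 cities.
No choice of 2 routes does better; here Derby, Truro are left uncovered.

9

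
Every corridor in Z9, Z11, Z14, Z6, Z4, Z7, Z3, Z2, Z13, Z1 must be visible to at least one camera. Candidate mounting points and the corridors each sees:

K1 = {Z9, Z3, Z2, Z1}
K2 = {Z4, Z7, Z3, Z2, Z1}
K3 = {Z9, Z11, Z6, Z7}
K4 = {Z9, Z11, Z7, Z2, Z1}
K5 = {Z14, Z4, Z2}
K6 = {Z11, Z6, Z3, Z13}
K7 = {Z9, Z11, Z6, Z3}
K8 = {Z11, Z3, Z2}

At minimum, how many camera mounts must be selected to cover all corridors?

K4, K5, K6 together cover {Z9, Z11, Z14, Z6, Z4, Z7, Z3, Z2, Z13, Z1} — every corridor.
No 2 of the 8 camera mounts cover everything (all 28 pairs fall short), so 3 is minimum.
Greedy (largest uncovered first) would take K2, K3, K5, K6 — 4 camera mounts — but 3 suffice.

3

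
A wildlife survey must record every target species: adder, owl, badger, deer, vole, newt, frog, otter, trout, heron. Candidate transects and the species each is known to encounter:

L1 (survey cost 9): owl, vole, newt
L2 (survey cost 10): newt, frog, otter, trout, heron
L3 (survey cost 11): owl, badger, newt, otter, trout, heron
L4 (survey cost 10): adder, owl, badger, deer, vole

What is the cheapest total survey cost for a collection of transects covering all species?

20

L2, L4 cover every species at survey cost 10 + 10 = 20.
Any cover uses at least 2 transects; among all covering selections none totals below 20.
Greedy by coverage-per-survey cost would pick L3, L4, L2 for 31 — worse than the optimum 20.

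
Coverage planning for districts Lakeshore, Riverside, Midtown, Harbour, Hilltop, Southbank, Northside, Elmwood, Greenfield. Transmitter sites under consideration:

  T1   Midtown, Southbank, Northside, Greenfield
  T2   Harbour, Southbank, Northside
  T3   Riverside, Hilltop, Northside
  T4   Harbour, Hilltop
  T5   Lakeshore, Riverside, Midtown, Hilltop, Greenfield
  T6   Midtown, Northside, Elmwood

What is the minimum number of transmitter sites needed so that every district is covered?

T2, T5, T6 together cover {Lakeshore, Riverside, Midtown, Harbour, Hilltop, Southbank, Northside, Elmwood, Greenfield} — every district.
No 2 of the 6 transmitter sites cover everything (all 15 pairs fall short), so 3 is minimum.

3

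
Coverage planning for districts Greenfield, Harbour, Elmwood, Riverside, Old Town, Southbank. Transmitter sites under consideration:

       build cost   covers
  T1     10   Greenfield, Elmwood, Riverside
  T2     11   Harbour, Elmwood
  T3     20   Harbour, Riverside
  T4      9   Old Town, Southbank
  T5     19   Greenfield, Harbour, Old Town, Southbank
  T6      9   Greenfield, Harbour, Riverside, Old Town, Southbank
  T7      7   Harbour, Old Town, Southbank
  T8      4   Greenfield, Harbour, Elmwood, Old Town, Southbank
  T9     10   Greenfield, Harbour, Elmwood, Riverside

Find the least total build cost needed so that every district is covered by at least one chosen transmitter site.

T6, T8 cover every district at build cost 9 + 4 = 13.
Any cover uses at least 2 transmitter sites; among all covering selections none totals below 13.

13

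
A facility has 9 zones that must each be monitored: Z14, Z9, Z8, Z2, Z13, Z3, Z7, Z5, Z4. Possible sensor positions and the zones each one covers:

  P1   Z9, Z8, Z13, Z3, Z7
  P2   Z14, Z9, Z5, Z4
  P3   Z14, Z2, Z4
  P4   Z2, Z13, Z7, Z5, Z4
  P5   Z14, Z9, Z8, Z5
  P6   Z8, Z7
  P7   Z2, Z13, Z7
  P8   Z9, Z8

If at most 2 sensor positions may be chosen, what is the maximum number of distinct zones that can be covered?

8

Choosing P1, P2 covers {Z14, Z9, Z8, Z13, Z3, Z7, Z5, Z4} — 8 zones.
No choice of 2 sensor positions does better; here Z2 is left uncovered.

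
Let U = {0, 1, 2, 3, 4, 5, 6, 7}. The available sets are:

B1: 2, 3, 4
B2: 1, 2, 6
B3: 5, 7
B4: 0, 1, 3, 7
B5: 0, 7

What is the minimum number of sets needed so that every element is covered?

B1, B2, B3, B4 together cover {0, 1, 2, 3, 4, 5, 6, 7} — every element.
No 3 of the 5 sets cover everything (all 10 triples fall short), so 4 is minimum.

4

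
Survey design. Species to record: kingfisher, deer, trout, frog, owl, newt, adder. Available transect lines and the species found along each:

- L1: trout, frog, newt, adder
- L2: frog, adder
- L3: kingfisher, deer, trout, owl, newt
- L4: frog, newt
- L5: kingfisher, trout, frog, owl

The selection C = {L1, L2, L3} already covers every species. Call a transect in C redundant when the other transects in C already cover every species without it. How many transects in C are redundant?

Drop L1: the rest still cover every species — redundant.
Drop L2: the rest still cover every species — redundant.
Drop L3: kingfisher, deer, owl uncovered — not redundant.
2 redundant: L1, L2.

2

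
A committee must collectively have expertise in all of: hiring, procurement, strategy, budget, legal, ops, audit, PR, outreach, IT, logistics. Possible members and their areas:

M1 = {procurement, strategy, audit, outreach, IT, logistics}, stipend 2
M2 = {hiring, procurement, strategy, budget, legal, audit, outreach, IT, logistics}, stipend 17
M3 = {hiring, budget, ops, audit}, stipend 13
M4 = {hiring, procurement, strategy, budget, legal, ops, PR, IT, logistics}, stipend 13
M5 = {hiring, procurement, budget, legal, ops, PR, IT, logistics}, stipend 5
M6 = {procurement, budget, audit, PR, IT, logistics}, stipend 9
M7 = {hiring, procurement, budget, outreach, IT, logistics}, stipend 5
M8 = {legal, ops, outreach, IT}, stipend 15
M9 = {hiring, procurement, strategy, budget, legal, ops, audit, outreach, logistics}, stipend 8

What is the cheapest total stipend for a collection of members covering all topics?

M1, M5 cover every topic at stipend 2 + 5 = 7.
Any cover uses at least 2 members; among all covering selections none totals below 7.

7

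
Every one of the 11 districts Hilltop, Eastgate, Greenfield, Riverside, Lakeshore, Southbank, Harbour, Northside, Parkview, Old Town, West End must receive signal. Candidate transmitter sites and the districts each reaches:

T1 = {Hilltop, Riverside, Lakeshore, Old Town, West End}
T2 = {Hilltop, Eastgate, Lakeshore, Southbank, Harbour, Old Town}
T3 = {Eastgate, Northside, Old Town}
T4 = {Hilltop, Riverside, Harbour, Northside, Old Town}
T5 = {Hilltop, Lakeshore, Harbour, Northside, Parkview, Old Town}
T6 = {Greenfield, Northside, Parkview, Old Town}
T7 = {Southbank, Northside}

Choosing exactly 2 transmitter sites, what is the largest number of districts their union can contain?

9

Choosing T2, T6 covers {Hilltop, Eastgate, Greenfield, Lakeshore, Southbank, Harbour, Northside, Parkview, Old Town} — 9 districts.
No choice of 2 transmitter sites does better; here Riverside, West End are left uncovered.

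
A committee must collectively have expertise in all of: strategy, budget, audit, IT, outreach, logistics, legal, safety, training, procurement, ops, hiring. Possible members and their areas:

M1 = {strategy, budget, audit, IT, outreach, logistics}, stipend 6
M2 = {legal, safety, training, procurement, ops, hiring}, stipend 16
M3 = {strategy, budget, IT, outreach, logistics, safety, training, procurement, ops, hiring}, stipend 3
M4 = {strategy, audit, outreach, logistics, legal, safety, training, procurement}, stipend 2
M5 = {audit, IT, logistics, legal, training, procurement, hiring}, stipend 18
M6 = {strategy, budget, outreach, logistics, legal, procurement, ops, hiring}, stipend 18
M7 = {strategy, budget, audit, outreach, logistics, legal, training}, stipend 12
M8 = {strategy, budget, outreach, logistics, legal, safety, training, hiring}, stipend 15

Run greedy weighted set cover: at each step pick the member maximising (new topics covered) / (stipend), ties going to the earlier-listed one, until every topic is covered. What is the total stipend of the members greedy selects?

5

Pick 1: M4 adds 8 new (strategy, audit, outreach, logistics, legal, safety, training, procurement) at stipend 2 (ratio 8/2).
Pick 2: M3 adds 4 new (budget, IT, ops, hiring) at stipend 3 (ratio 4/3).
Greedy total stipend: 2 + 3 = 5.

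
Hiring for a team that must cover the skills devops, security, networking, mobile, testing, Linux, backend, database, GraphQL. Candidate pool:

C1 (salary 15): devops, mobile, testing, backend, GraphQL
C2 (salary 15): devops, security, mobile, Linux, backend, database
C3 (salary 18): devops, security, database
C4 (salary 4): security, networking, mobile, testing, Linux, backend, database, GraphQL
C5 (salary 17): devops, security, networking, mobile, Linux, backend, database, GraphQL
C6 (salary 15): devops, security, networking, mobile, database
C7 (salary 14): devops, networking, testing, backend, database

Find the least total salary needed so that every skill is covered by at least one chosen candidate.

18

C4, C7 cover every skill at salary 4 + 14 = 18.
Any cover uses at least 2 candidates; among all covering selections none totals below 18.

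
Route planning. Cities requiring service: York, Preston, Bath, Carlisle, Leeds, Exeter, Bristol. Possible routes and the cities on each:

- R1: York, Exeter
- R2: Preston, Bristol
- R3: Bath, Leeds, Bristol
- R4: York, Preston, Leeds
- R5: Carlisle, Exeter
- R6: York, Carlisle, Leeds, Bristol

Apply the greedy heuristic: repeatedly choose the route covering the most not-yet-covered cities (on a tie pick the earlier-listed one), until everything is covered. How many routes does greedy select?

4

Pick 1: R6 covers 4 new cities (York, Carlisle, Leeds, Bristol).
Pick 2: R1 covers 1 new cities (Exeter).
Pick 3: R2 covers 1 new cities (Preston).
Pick 4: R3 covers 1 new cities (Bath).
Greedy uses 4 routes. (The true minimum is 3.)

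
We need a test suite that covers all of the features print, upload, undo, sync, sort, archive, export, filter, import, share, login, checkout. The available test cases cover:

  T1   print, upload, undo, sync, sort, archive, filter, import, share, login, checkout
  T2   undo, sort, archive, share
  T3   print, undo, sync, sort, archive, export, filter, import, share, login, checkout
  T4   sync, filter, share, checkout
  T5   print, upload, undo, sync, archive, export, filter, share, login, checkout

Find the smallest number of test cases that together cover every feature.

2

T1, T3 together cover {print, upload, undo, sync, sort, archive, export, filter, import, share, login, checkout} — every feature.
No single test case contains all 12 features, so 2 is optimal.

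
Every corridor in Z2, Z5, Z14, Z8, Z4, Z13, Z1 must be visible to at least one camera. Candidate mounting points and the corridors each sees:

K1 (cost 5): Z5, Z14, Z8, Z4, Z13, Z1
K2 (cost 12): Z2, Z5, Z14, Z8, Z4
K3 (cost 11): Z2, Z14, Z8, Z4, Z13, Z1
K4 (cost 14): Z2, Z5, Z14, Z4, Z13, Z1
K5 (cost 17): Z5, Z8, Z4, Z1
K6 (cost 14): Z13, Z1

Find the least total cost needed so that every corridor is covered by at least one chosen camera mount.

16

K1, K3 cover every corridor at cost 5 + 11 = 16.
Any cover uses at least 2 camera mounts; among all covering selections none totals below 16.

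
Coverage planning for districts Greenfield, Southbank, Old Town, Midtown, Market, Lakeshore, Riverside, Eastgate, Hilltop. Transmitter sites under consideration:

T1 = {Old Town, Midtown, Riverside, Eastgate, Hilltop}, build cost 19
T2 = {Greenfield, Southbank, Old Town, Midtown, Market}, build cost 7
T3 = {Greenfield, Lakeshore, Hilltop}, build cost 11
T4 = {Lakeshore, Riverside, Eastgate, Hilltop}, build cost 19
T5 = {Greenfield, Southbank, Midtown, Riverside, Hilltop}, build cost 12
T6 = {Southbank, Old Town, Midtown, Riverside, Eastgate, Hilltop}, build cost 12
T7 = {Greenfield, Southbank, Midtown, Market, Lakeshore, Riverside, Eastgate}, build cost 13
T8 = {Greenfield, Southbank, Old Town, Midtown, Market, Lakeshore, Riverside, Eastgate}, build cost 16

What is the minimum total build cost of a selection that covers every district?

T6, T7 cover every district at build cost 12 + 13 = 25.
Any cover uses at least 2 transmitter sites; among all covering selections none totals below 25.

25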